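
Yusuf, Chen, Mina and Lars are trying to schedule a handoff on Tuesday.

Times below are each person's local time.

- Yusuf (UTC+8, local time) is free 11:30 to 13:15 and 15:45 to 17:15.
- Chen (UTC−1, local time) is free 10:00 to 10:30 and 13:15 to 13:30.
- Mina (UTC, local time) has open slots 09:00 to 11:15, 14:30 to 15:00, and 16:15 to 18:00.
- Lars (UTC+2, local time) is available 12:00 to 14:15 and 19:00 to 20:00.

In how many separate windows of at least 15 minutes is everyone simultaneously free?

Yusuf → UTC: 03:30–05:15, 07:45–09:15.
Chen → UTC: 11:00–11:30, 14:15–14:30.
Mina → UTC: 09:00–11:15, 14:30–15:00, 16:15–18:00.
Lars → UTC: 10:00–12:15, 17:00–18:00.
Yusuf ∩ Chen: (none).
Yusuf ∩ Chen ∩ Mina: (none).
Yusuf ∩ Chen ∩ Mina ∩ Lars: (none).
Windows ≥ 15 min: (none).
That's 0 windows.

0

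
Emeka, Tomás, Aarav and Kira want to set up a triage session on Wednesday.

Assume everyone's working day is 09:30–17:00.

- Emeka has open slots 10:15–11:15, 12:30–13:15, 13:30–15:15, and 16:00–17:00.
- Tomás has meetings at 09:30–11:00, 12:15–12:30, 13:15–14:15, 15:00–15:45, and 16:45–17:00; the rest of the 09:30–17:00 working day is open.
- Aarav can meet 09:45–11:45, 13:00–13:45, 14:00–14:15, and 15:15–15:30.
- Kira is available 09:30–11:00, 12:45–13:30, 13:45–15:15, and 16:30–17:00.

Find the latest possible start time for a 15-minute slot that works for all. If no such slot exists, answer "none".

13:00

Tomás free within 09:30–17:00: 11:00–12:15, 12:30–13:15, 14:15–15:00, 15:45–16:45.
Emeka ∩ Tomás: 11:00–11:15, 12:30–13:15, 14:15–15:00, 16:00–16:45.
Emeka ∩ Tomás ∩ Aarav: 11:00–11:15, 13:00–13:15.
Emeka ∩ Tomás ∩ Aarav ∩ Kira: 13:00–13:15.
Windows ≥ 15 min: 13:00–13:15.
Latest start in the last window 13:00–13:15 is 13:15 − 15 min = 13:00.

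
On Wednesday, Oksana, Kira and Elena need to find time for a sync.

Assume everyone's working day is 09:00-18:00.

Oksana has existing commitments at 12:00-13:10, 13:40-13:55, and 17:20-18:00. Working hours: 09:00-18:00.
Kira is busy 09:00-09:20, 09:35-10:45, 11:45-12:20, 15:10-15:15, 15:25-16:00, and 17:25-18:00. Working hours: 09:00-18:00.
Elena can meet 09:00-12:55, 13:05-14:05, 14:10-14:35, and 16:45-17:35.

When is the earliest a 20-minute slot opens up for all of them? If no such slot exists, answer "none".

Oksana free within 09:00–18:00: 09:00–12:00, 13:10–13:40, 13:55–17:20.
Kira free within 09:00–18:00: 09:20–09:35, 10:45–11:45, 12:20–15:10, 15:15–15:25, 16:00–17:25.
Oksana ∩ Kira: 09:20–09:35, 10:45–11:45, 13:10–13:40, 13:55–15:10, 15:15–15:25, 16:00–17:20.
Oksana ∩ Kira ∩ Elena: 09:20–09:35, 10:45–11:45, 13:10–13:40, 13:55–14:05, 14:10–14:35, 16:45–17:20.
Windows ≥ 20 min: 10:45–11:45, 13:10–13:40, 14:10–14:35, 16:45–17:20.
Earliest such window starts at 10:45.

10:45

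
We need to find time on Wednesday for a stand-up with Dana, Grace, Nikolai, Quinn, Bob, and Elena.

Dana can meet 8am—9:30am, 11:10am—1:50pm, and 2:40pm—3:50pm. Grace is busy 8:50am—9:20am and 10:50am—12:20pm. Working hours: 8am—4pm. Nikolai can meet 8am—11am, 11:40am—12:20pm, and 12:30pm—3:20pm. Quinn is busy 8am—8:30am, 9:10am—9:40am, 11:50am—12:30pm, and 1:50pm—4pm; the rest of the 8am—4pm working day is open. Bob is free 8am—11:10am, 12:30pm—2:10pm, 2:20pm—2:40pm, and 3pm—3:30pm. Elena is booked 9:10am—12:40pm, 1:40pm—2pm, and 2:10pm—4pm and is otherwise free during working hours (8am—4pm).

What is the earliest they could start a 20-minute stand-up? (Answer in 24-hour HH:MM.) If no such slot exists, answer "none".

08:30

Grace free within 08:00–16:00: 08:00–08:50, 09:20–10:50, 12:20–16:00.
Quinn free within 08:00–16:00: 08:30–09:10, 09:40–11:50, 12:30–13:50.
Elena free within 08:00–16:00: 08:00–09:10, 12:40–13:40, 14:00–14:10.
Dana ∩ Grace: 08:00–08:50, 09:20–09:30, 12:20–13:50, 14:40–15:50.
Dana ∩ Grace ∩ Nikolai: 08:00–08:50, 09:20–09:30, 12:30–13:50, 14:40–15:20.
Dana ∩ Grace ∩ Nikolai ∩ Quinn: 08:30–08:50, 12:30–13:50.
Dana ∩ Grace ∩ Nikolai ∩ Quinn ∩ Bob: 08:30–08:50, 12:30–13:50.
Dana ∩ Grace ∩ Nikolai ∩ Quinn ∩ Bob ∩ Elena: 08:30–08:50, 12:40–13:40.
Windows ≥ 20 min: 08:30–08:50, 12:40–13:40.
Earliest such window starts at 08:30.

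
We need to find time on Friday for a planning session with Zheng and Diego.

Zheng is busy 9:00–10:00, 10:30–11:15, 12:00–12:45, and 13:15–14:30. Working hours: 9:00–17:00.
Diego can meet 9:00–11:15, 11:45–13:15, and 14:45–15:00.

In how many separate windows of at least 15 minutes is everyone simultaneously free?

Zheng free within 09:00–17:00: 10:00–10:30, 11:15–12:00, 12:45–13:15, 14:30–17:00.
Zheng ∩ Diego: 10:00–10:30, 11:45–12:00, 12:45–13:15, 14:45–15:00.
Windows ≥ 15 min: 10:00–10:30, 11:45–12:00, 12:45–13:15, 14:45–15:00.
That's 4 windows.

4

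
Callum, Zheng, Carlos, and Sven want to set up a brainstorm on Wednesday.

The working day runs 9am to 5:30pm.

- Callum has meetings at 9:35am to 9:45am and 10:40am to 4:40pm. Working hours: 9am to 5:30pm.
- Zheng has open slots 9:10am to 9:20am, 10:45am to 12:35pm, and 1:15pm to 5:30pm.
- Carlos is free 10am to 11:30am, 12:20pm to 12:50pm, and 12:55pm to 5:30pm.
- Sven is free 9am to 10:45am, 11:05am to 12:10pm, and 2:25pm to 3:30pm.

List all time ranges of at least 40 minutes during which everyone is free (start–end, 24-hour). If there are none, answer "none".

Callum free within 09:00–17:30: 09:00–09:35, 09:45–10:40, 16:40–17:30.
Callum ∩ Zheng: 09:10–09:20, 16:40–17:30.
Callum ∩ Zheng ∩ Carlos: 16:40–17:30.
Callum ∩ Zheng ∩ Carlos ∩ Sven: (none).
Windows ≥ 40 min: (none).

none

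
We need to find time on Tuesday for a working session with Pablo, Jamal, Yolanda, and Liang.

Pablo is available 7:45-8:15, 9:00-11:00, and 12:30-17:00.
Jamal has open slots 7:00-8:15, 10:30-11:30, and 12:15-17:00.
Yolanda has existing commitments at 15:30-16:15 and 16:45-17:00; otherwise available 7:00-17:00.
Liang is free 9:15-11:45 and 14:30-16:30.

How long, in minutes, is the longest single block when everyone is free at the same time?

Yolanda free within 07:00–17:00: 07:00–15:30, 16:15–16:45.
Pablo ∩ Jamal: 07:45–08:15, 10:30–11:00, 12:30–17:00.
Pablo ∩ Jamal ∩ Yolanda: 07:45–08:15, 10:30–11:00, 12:30–15:30, 16:15–16:45.
Pablo ∩ Jamal ∩ Yolanda ∩ Liang: 10:30–11:00, 14:30–15:30, 16:15–16:30.
Common window lengths: 30, 60, 15 min; longest is 60.

60 minutes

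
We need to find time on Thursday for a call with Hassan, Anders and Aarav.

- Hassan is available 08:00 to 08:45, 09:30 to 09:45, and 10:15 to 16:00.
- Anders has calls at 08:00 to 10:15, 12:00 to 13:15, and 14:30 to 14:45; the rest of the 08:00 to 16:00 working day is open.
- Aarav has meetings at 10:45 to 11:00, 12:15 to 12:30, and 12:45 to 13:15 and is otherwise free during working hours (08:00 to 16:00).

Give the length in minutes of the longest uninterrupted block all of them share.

75 minutes

Anders free within 08:00–16:00: 10:15–12:00, 13:15–14:30, 14:45–16:00.
Aarav free within 08:00–16:00: 08:00–10:45, 11:00–12:15, 12:30–12:45, 13:15–16:00.
Hassan ∩ Anders: 10:15–12:00, 13:15–14:30, 14:45–16:00.
Hassan ∩ Anders ∩ Aarav: 10:15–10:45, 11:00–12:00, 13:15–14:30, 14:45–16:00.
Common window lengths: 30, 60, 75, 75 min; longest is 75.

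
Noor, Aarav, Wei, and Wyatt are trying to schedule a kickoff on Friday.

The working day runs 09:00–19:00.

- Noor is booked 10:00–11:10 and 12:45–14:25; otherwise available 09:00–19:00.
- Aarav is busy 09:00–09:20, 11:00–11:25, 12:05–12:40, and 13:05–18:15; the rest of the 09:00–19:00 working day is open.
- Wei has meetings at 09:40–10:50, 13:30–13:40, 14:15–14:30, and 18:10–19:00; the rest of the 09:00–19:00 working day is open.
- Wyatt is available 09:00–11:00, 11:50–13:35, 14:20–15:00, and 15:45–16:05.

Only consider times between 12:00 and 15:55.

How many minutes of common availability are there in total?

Noor free within 09:00–19:00: 09:00–10:00, 11:10–12:45, 14:25–19:00.
Aarav free within 09:00–19:00: 09:20–11:00, 11:25–12:05, 12:40–13:05, 18:15–19:00.
Wei free within 09:00–19:00: 09:00–09:40, 10:50–13:30, 13:40–14:15, 14:30–18:10.
Noor ∩ Aarav: 09:20–10:00, 11:25–12:05, 12:40–12:45, 18:15–19:00.
Noor ∩ Aarav ∩ Wei: 09:20–09:40, 11:25–12:05, 12:40–12:45.
Noor ∩ Aarav ∩ Wei ∩ Wyatt: 09:20–09:40, 11:50–12:05, 12:40–12:45.
Restricted to 12:00–15:55: 12:00–12:05, 12:40–12:45.
Total common minutes: 5 + 5 = 10.

10 minutes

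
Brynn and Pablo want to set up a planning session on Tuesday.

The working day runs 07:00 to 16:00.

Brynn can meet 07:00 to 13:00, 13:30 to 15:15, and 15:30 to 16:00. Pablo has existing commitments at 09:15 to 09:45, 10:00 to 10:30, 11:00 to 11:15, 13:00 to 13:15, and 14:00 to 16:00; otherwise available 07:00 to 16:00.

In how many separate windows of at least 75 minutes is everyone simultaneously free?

Pablo free within 07:00–16:00: 07:00–09:15, 09:45–10:00, 10:30–11:00, 11:15–13:00, 13:15–14:00.
Brynn ∩ Pablo: 07:00–09:15, 09:45–10:00, 10:30–11:00, 11:15–13:00, 13:30–14:00.
Windows ≥ 75 min: 07:00–09:15, 11:15–13:00.
That's 2 windows.

2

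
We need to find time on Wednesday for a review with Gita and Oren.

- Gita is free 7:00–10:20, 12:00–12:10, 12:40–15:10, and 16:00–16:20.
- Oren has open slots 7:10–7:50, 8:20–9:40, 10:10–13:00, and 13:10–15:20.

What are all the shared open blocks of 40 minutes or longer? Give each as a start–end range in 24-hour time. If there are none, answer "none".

Gita ∩ Oren: 07:10–07:50, 08:20–09:40, 10:10–10:20, 12:00–12:10, 12:40–13:00, 13:10–15:10.
Windows ≥ 40 min: 07:10–07:50, 08:20–09:40, 13:10–15:10.

07:10–07:50, 08:20–09:40, 13:10–15:10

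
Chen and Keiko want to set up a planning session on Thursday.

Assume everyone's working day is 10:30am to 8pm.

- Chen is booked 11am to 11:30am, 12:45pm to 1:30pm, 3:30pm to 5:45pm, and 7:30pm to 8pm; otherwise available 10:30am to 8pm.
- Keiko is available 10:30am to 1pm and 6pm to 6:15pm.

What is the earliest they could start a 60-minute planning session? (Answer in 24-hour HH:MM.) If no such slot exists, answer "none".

Chen free within 10:30–20:00: 10:30–11:00, 11:30–12:45, 13:30–15:30, 17:45–19:30.
Chen ∩ Keiko: 10:30–11:00, 11:30–12:45, 18:00–18:15.
Windows ≥ 60 min: 11:30–12:45.
Earliest such window starts at 11:30.

11:30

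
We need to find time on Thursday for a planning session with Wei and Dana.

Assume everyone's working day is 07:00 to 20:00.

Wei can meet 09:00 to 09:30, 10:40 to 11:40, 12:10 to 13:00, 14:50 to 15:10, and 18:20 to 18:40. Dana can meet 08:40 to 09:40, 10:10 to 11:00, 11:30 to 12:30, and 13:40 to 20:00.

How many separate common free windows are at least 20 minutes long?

Wei ∩ Dana: 09:00–09:30, 10:40–11:00, 11:30–11:40, 12:10–12:30, 14:50–15:10, 18:20–18:40.
Windows ≥ 20 min: 09:00–09:30, 10:40–11:00, 12:10–12:30, 14:50–15:10, 18:20–18:40.
That's 5 windows.

5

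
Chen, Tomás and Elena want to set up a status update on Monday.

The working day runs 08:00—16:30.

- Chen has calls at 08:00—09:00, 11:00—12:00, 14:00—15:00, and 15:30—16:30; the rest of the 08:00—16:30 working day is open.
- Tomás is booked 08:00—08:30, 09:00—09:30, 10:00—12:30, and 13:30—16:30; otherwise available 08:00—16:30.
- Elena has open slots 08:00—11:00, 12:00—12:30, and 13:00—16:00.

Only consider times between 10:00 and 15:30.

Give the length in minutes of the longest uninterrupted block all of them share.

Chen free within 08:00–16:30: 09:00–11:00, 12:00–14:00, 15:00–15:30.
Tomás free within 08:00–16:30: 08:30–09:00, 09:30–10:00, 12:30–13:30.
Chen ∩ Tomás: 09:30–10:00, 12:30–13:30.
Chen ∩ Tomás ∩ Elena: 09:30–10:00, 13:00–13:30.
Restricted to 10:00–15:30: 13:00–13:30.
Single common window of 30 minutes.

30 minutes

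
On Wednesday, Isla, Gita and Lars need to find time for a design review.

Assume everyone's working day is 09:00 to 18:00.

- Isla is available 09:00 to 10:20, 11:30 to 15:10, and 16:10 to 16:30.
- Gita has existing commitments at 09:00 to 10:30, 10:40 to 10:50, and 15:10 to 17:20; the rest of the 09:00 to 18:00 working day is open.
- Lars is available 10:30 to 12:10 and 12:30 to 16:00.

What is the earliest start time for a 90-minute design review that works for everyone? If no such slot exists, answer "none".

Gita free within 09:00–18:00: 10:30–10:40, 10:50–15:10, 17:20–18:00.
Isla ∩ Gita: 11:30–15:10.
Isla ∩ Gita ∩ Lars: 11:30–12:10, 12:30–15:10.
Windows ≥ 90 min: 12:30–15:10.
Earliest such window starts at 12:30.

12:30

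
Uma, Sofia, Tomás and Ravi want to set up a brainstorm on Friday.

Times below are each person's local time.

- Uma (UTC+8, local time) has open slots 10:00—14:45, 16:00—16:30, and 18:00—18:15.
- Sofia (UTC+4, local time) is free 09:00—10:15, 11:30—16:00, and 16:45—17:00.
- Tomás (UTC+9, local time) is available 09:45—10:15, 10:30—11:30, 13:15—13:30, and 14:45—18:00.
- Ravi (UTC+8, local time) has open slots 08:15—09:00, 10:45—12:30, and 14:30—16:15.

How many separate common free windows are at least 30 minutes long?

0

Uma → UTC: 02:00–06:45, 08:00–08:30, 10:00–10:15.
Sofia → UTC: 05:00–06:15, 07:30–12:00, 12:45–13:00.
Tomás → UTC: 00:45–01:15, 01:30–02:30, 04:15–04:30, 05:45–09:00.
Ravi → UTC: 00:15–01:00, 02:45–04:30, 06:30–08:15.
Uma ∩ Sofia: 05:00–06:15, 08:00–08:30, 10:00–10:15.
Uma ∩ Sofia ∩ Tomás: 05:45–06:15, 08:00–08:30.
Uma ∩ Sofia ∩ Tomás ∩ Ravi: 08:00–08:15.
Windows ≥ 30 min: (none).
That's 0 windows.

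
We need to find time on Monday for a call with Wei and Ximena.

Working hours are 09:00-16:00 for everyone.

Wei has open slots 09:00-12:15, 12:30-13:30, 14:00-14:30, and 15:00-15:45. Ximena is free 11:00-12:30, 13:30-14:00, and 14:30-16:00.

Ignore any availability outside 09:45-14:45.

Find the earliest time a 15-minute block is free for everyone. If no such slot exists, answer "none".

11:00

Wei ∩ Ximena: 11:00–12:15, 15:00–15:45.
Restricted to 09:45–14:45: 11:00–12:15.
Windows ≥ 15 min: 11:00–12:15.
Earliest such window starts at 11:00.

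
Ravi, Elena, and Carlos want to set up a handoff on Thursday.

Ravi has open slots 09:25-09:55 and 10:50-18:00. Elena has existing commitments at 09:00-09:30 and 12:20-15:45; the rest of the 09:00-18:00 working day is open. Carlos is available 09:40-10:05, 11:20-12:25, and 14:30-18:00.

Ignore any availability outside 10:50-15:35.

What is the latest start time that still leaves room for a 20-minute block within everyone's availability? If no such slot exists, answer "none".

12:00

Elena free within 09:00–18:00: 09:30–12:20, 15:45–18:00.
Ravi ∩ Elena: 09:30–09:55, 10:50–12:20, 15:45–18:00.
Ravi ∩ Elena ∩ Carlos: 09:40–09:55, 11:20–12:20, 15:45–18:00.
Restricted to 10:50–15:35: 11:20–12:20.
Windows ≥ 20 min: 11:20–12:20.
Latest start in the last window 11:20–12:20 is 12:20 − 20 min = 12:00.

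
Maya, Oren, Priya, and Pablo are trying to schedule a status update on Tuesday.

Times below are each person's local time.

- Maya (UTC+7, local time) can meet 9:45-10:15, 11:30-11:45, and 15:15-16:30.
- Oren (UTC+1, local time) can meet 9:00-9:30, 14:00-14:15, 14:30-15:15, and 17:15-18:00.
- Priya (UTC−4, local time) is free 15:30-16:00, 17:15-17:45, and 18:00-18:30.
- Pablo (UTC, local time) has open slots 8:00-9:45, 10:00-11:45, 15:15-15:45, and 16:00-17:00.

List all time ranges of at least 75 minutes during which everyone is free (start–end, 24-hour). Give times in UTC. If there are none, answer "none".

none

Maya → UTC: 02:45–03:15, 04:30–04:45, 08:15–09:30.
Oren → UTC: 08:00–08:30, 13:00–13:15, 13:30–14:15, 16:15–17:00.
Priya → UTC: 19:30–20:00, 21:15–21:45, 22:00–22:30.
Pablo → UTC: 08:00–09:45, 10:00–11:45, 15:15–15:45, 16:00–17:00.
Maya ∩ Oren: 08:15–08:30.
Maya ∩ Oren ∩ Priya: (none).
Maya ∩ Oren ∩ Priya ∩ Pablo: (none).
Windows ≥ 75 min: (none).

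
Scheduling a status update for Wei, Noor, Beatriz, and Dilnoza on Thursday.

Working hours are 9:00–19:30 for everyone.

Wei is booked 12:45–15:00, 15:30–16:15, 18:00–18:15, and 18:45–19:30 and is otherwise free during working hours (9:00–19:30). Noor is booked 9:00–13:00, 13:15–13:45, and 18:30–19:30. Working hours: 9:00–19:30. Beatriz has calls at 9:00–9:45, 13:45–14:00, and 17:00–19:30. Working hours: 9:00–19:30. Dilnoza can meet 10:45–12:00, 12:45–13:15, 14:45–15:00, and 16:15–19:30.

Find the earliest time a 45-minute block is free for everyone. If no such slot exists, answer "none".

16:15

Wei free within 09:00–19:30: 09:00–12:45, 15:00–15:30, 16:15–18:00, 18:15–18:45.
Noor free within 09:00–19:30: 13:00–13:15, 13:45–18:30.
Beatriz free within 09:00–19:30: 09:45–13:45, 14:00–17:00.
Wei ∩ Noor: 15:00–15:30, 16:15–18:00, 18:15–18:30.
Wei ∩ Noor ∩ Beatriz: 15:00–15:30, 16:15–17:00.
Wei ∩ Noor ∩ Beatriz ∩ Dilnoza: 16:15–17:00.
Windows ≥ 45 min: 16:15–17:00.
Earliest such window starts at 16:15.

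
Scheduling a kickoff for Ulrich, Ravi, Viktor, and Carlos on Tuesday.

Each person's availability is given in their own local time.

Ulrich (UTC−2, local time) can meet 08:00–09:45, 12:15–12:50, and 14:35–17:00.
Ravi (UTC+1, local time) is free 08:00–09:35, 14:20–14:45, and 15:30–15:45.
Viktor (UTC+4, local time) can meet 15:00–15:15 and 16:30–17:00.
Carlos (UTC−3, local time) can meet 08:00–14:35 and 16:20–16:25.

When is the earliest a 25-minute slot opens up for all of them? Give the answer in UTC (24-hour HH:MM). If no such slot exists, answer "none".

none

Ulrich → UTC: 10:00–11:45, 14:15–14:50, 16:35–19:00.
Ravi → UTC: 07:00–08:35, 13:20–13:45, 14:30–14:45.
Viktor → UTC: 11:00–11:15, 12:30–13:00.
Carlos → UTC: 11:00–17:35, 19:20–19:25.
Ulrich ∩ Ravi: 14:30–14:45.
Ulrich ∩ Ravi ∩ Viktor: (none).
Ulrich ∩ Ravi ∩ Viktor ∩ Carlos: (none).
Windows ≥ 25 min: (none).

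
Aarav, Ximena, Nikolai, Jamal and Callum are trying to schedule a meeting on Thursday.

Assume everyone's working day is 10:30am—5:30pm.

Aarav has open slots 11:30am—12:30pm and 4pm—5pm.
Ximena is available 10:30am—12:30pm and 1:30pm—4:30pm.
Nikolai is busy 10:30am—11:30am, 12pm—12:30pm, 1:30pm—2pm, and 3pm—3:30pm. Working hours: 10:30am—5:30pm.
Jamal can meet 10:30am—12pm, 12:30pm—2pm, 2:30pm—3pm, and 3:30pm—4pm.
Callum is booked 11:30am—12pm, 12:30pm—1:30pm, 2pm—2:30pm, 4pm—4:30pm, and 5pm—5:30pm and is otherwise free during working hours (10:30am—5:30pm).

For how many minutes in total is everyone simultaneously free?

Nikolai free within 10:30–17:30: 11:30–12:00, 12:30–13:30, 14:00–15:00, 15:30–17:30.
Callum free within 10:30–17:30: 10:30–11:30, 12:00–12:30, 13:30–14:00, 14:30–16:00, 16:30–17:00.
Aarav ∩ Ximena: 11:30–12:30, 16:00–16:30.
Aarav ∩ Ximena ∩ Nikolai: 11:30–12:00, 16:00–16:30.
Aarav ∩ Ximena ∩ Nikolai ∩ Jamal: 11:30–12:00.
Aarav ∩ Ximena ∩ Nikolai ∩ Jamal ∩ Callum: (none).
Total common minutes: 0.

0 minutes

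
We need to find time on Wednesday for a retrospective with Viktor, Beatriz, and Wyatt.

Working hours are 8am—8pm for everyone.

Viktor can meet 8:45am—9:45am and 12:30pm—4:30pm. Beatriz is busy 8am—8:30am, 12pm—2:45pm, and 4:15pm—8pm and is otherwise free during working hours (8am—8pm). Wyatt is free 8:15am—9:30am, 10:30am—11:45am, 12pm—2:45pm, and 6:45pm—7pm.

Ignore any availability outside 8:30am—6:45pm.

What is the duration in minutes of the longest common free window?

45 minutes

Beatriz free within 08:00–20:00: 08:30–12:00, 14:45–16:15.
Viktor ∩ Beatriz: 08:45–09:45, 14:45–16:15.
Viktor ∩ Beatriz ∩ Wyatt: 08:45–09:30.
Restricted to 08:30–18:45: 08:45–09:30.
Single common window of 45 minutes.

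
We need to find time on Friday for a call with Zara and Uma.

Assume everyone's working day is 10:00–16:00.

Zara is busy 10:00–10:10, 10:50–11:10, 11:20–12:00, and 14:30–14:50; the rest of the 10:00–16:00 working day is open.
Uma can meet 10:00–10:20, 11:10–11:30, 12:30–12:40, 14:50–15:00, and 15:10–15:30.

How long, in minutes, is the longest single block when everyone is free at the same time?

Zara free within 10:00–16:00: 10:10–10:50, 11:10–11:20, 12:00–14:30, 14:50–16:00.
Zara ∩ Uma: 10:10–10:20, 11:10–11:20, 12:30–12:40, 14:50–15:00, 15:10–15:30.
Common window lengths: 10, 10, 10, 10, 20 min; longest is 20.

20 minutes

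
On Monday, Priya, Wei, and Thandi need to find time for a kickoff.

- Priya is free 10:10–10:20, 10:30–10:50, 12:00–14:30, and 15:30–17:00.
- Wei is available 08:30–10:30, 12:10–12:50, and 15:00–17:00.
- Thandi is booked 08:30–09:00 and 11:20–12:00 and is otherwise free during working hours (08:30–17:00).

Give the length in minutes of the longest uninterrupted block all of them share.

90 minutes

Thandi free within 08:30–17:00: 09:00–11:20, 12:00–17:00.
Priya ∩ Wei: 10:10–10:20, 12:10–12:50, 15:30–17:00.
Priya ∩ Wei ∩ Thandi: 10:10–10:20, 12:10–12:50, 15:30–17:00.
Common window lengths: 10, 40, 90 min; longest is 90.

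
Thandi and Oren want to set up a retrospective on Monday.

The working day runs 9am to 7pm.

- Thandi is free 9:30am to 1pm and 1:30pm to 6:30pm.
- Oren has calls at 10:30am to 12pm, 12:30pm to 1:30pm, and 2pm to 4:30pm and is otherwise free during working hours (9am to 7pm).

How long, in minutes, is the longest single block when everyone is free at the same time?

120 minutes

Oren free within 09:00–19:00: 09:00–10:30, 12:00–12:30, 13:30–14:00, 16:30–19:00.
Thandi ∩ Oren: 09:30–10:30, 12:00–12:30, 13:30–14:00, 16:30–18:30.
Common window lengths: 60, 30, 30, 120 min; longest is 120.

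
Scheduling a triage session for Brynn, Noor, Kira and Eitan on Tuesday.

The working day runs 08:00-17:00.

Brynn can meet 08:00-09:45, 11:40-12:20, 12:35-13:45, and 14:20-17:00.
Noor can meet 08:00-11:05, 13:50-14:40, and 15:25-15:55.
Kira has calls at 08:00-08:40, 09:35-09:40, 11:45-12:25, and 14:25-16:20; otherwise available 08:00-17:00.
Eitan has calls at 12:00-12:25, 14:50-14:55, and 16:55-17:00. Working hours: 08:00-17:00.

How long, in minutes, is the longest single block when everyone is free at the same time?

55 minutes

Kira free within 08:00–17:00: 08:40–09:35, 09:40–11:45, 12:25–14:25, 16:20–17:00.
Eitan free within 08:00–17:00: 08:00–12:00, 12:25–14:50, 14:55–16:55.
Brynn ∩ Noor: 08:00–09:45, 14:20–14:40, 15:25–15:55.
Brynn ∩ Noor ∩ Kira: 08:40–09:35, 09:40–09:45, 14:20–14:25.
Brynn ∩ Noor ∩ Kira ∩ Eitan: 08:40–09:35, 09:40–09:45, 14:20–14:25.
Common window lengths: 55, 5, 5 min; longest is 55.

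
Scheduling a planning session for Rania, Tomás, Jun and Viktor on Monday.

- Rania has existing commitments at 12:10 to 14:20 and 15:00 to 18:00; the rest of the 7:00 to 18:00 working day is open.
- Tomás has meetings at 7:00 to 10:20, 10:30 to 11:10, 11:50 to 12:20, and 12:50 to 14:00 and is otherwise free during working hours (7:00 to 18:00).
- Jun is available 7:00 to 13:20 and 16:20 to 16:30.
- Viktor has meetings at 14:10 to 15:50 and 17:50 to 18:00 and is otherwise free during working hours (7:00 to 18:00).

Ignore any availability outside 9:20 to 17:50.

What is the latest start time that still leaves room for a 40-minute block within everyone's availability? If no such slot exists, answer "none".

Rania free within 07:00–18:00: 07:00–12:10, 14:20–15:00.
Tomás free within 07:00–18:00: 10:20–10:30, 11:10–11:50, 12:20–12:50, 14:00–18:00.
Viktor free within 07:00–18:00: 07:00–14:10, 15:50–17:50.
Rania ∩ Tomás: 10:20–10:30, 11:10–11:50, 14:20–15:00.
Rania ∩ Tomás ∩ Jun: 10:20–10:30, 11:10–11:50.
Rania ∩ Tomás ∩ Jun ∩ Viktor: 10:20–10:30, 11:10–11:50.
Restricted to 09:20–17:50: 10:20–10:30, 11:10–11:50.
Windows ≥ 40 min: 11:10–11:50.
Latest start in the last window 11:10–11:50 is 11:50 − 40 min = 11:10.

11:10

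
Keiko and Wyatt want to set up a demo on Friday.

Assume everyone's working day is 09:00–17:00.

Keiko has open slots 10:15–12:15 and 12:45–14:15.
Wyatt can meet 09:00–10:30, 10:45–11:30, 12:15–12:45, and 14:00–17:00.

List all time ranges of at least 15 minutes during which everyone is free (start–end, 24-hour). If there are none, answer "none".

Keiko ∩ Wyatt: 10:15–10:30, 10:45–11:30, 14:00–14:15.
Windows ≥ 15 min: 10:15–10:30, 10:45–11:30, 14:00–14:15.

10:15–10:30, 10:45–11:30, 14:00–14:15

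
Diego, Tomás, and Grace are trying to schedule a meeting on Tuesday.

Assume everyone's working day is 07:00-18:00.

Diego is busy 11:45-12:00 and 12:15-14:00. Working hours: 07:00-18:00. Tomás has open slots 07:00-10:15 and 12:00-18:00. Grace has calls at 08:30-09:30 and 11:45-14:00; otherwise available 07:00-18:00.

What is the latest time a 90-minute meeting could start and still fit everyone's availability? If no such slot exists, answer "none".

Diego free within 07:00–18:00: 07:00–11:45, 12:00–12:15, 14:00–18:00.
Grace free within 07:00–18:00: 07:00–08:30, 09:30–11:45, 14:00–18:00.
Diego ∩ Tomás: 07:00–10:15, 12:00–12:15, 14:00–18:00.
Diego ∩ Tomás ∩ Grace: 07:00–08:30, 09:30–10:15, 14:00–18:00.
Windows ≥ 90 min: 07:00–08:30, 14:00–18:00.
Latest start in the last window 14:00–18:00 is 18:00 − 90 min = 16:30.

16:30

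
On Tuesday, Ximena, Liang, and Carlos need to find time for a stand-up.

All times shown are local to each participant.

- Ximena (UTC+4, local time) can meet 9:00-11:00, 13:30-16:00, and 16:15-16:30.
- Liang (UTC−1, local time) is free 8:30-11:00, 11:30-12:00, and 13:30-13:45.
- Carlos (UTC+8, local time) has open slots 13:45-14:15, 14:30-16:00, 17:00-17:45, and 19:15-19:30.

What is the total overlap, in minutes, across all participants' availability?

Ximena → UTC: 05:00–07:00, 09:30–12:00, 12:15–12:30.
Liang → UTC: 09:30–12:00, 12:30–13:00, 14:30–14:45.
Carlos → UTC: 05:45–06:15, 06:30–08:00, 09:00–09:45, 11:15–11:30.
Ximena ∩ Liang: 09:30–12:00.
Ximena ∩ Liang ∩ Carlos: 09:30–09:45, 11:15–11:30.
Total common minutes: 15 + 15 = 30.

30 minutes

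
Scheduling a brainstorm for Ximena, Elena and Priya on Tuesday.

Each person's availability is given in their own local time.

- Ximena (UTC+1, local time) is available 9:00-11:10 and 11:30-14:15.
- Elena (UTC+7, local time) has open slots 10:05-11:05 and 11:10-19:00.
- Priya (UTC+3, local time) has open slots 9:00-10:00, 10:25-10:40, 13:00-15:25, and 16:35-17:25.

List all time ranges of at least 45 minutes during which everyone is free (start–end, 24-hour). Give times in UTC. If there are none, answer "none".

10:30–12:00

Ximena → UTC: 08:00–10:10, 10:30–13:15.
Elena → UTC: 03:05–04:05, 04:10–12:00.
Priya → UTC: 06:00–07:00, 07:25–07:40, 10:00–12:25, 13:35–14:25.
Ximena ∩ Elena: 08:00–10:10, 10:30–12:00.
Ximena ∩ Elena ∩ Priya: 10:00–10:10, 10:30–12:00.
Windows ≥ 45 min: 10:30–12:00.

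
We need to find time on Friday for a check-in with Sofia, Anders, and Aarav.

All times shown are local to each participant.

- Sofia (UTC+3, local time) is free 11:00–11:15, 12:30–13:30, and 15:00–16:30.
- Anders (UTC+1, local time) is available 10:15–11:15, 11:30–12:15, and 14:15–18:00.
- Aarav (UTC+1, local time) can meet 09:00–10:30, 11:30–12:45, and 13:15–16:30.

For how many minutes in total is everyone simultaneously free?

15 minutes

Sofia → UTC: 08:00–08:15, 09:30–10:30, 12:00–13:30.
Anders → UTC: 09:15–10:15, 10:30–11:15, 13:15–17:00.
Aarav → UTC: 08:00–09:30, 10:30–11:45, 12:15–15:30.
Sofia ∩ Anders: 09:30–10:15, 13:15–13:30.
Sofia ∩ Anders ∩ Aarav: 13:15–13:30.
Total common minutes: 15.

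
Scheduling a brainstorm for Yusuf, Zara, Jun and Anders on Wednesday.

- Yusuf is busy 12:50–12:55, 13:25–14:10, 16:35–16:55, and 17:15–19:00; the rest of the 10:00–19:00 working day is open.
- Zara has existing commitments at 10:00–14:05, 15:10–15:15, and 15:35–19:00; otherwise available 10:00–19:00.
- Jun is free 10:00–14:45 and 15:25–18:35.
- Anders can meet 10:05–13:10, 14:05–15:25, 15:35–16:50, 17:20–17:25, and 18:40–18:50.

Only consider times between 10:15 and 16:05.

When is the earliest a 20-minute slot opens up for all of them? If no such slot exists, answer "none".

14:10

Yusuf free within 10:00–19:00: 10:00–12:50, 12:55–13:25, 14:10–16:35, 16:55–17:15.
Zara free within 10:00–19:00: 14:05–15:10, 15:15–15:35.
Yusuf ∩ Zara: 14:10–15:10, 15:15–15:35.
Yusuf ∩ Zara ∩ Jun: 14:10–14:45, 15:25–15:35.
Yusuf ∩ Zara ∩ Jun ∩ Anders: 14:10–14:45.
Restricted to 10:15–16:05: 14:10–14:45.
Windows ≥ 20 min: 14:10–14:45.
Earliest such window starts at 14:10.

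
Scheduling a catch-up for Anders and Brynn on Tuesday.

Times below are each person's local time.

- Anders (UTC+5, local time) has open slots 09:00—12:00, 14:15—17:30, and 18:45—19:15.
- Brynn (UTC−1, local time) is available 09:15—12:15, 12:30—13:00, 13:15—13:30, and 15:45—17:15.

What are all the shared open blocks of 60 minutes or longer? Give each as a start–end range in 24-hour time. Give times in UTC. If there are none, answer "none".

Anders → UTC: 04:00–07:00, 09:15–12:30, 13:45–14:15.
Brynn → UTC: 10:15–13:15, 13:30–14:00, 14:15–14:30, 16:45–18:15.
Anders ∩ Brynn: 10:15–12:30, 13:45–14:00.
Windows ≥ 60 min: 10:15–12:30.

10:15–12:30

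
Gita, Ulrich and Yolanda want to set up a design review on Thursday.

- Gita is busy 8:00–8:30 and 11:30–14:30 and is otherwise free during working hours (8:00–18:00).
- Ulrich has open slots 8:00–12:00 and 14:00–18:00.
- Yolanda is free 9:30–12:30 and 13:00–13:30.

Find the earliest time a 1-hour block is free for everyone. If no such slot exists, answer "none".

09:30

Gita free within 08:00–18:00: 08:30–11:30, 14:30–18:00.
Gita ∩ Ulrich: 08:30–11:30, 14:30–18:00.
Gita ∩ Ulrich ∩ Yolanda: 09:30–11:30.
Windows ≥ 60 min: 09:30–11:30.
Earliest such window starts at 09:30.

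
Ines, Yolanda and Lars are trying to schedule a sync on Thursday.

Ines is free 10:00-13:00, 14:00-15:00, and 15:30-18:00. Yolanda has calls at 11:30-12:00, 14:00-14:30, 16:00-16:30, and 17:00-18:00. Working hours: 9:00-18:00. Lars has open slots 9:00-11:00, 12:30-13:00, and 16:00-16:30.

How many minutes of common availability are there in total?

Yolanda free within 09:00–18:00: 09:00–11:30, 12:00–14:00, 14:30–16:00, 16:30–17:00.
Ines ∩ Yolanda: 10:00–11:30, 12:00–13:00, 14:30–15:00, 15:30–16:00, 16:30–17:00.
Ines ∩ Yolanda ∩ Lars: 10:00–11:00, 12:30–13:00.
Total common minutes: 60 + 30 = 90.

90 minutes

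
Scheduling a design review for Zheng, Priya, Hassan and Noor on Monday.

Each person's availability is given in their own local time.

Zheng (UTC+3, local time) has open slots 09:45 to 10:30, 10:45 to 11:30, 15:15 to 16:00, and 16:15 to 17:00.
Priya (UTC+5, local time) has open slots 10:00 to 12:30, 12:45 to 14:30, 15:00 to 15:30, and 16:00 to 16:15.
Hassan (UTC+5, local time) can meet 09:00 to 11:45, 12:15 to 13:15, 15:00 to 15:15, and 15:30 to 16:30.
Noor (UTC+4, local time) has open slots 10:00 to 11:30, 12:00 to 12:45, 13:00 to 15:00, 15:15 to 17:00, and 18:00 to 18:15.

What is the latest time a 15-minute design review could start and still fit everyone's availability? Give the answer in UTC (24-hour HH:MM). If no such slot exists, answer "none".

08:00

Zheng → UTC: 06:45–07:30, 07:45–08:30, 12:15–13:00, 13:15–14:00.
Priya → UTC: 05:00–07:30, 07:45–09:30, 10:00–10:30, 11:00–11:15.
Hassan → UTC: 04:00–06:45, 07:15–08:15, 10:00–10:15, 10:30–11:30.
Noor → UTC: 06:00–07:30, 08:00–08:45, 09:00–11:00, 11:15–13:00, 14:00–14:15.
Zheng ∩ Priya: 06:45–07:30, 07:45–08:30.
Zheng ∩ Priya ∩ Hassan: 07:15–07:30, 07:45–08:15.
Zheng ∩ Priya ∩ Hassan ∩ Noor: 07:15–07:30, 08:00–08:15.
Windows ≥ 15 min: 07:15–07:30, 08:00–08:15.
Latest start in the last window 08:00–08:15 is 08:15 − 15 min = 08:00.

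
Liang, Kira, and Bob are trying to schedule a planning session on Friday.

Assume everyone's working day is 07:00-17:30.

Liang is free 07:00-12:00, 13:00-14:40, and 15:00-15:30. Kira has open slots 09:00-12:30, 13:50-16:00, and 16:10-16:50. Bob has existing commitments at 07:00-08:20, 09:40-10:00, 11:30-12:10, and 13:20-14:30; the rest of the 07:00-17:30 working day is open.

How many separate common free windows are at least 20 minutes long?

3

Bob free within 07:00–17:30: 08:20–09:40, 10:00–11:30, 12:10–13:20, 14:30–17:30.
Liang ∩ Kira: 09:00–12:00, 13:50–14:40, 15:00–15:30.
Liang ∩ Kira ∩ Bob: 09:00–09:40, 10:00–11:30, 14:30–14:40, 15:00–15:30.
Windows ≥ 20 min: 09:00–09:40, 10:00–11:30, 15:00–15:30.
That's 3 windows.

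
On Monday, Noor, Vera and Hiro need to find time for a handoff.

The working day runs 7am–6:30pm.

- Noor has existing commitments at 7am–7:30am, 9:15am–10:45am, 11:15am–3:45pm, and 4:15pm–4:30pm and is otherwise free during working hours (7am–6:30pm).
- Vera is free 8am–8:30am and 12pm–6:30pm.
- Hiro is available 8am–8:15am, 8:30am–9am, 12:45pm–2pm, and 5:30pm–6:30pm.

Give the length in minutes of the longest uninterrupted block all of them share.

Noor free within 07:00–18:30: 07:30–09:15, 10:45–11:15, 15:45–16:15, 16:30–18:30.
Noor ∩ Vera: 08:00–08:30, 15:45–16:15, 16:30–18:30.
Noor ∩ Vera ∩ Hiro: 08:00–08:15, 17:30–18:30.
Common window lengths: 15, 60 min; longest is 60.

60 minutes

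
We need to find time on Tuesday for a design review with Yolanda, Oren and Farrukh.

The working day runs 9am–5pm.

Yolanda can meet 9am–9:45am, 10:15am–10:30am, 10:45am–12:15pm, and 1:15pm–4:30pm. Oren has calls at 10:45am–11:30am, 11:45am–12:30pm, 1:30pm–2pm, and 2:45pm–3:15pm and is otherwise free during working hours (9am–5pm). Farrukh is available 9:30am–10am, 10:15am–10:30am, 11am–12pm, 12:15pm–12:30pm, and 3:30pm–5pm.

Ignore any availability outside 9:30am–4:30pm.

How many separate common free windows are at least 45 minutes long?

1

Oren free within 09:00–17:00: 09:00–10:45, 11:30–11:45, 12:30–13:30, 14:00–14:45, 15:15–17:00.
Yolanda ∩ Oren: 09:00–09:45, 10:15–10:30, 11:30–11:45, 13:15–13:30, 14:00–14:45, 15:15–16:30.
Yolanda ∩ Oren ∩ Farrukh: 09:30–09:45, 10:15–10:30, 11:30–11:45, 15:30–16:30.
Restricted to 09:30–16:30: 09:30–09:45, 10:15–10:30, 11:30–11:45, 15:30–16:30.
Windows ≥ 45 min: 15:30–16:30.
That's 1 window.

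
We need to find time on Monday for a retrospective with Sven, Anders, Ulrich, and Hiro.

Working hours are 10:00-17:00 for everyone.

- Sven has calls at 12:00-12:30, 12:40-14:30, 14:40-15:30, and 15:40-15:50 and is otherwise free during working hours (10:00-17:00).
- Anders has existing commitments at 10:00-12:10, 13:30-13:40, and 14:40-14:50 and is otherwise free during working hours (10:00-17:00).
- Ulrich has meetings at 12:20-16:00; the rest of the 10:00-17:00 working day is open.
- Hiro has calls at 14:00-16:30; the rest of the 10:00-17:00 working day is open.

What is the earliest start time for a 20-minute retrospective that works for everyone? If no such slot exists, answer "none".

16:30

Sven free within 10:00–17:00: 10:00–12:00, 12:30–12:40, 14:30–14:40, 15:30–15:40, 15:50–17:00.
Anders free within 10:00–17:00: 12:10–13:30, 13:40–14:40, 14:50–17:00.
Ulrich free within 10:00–17:00: 10:00–12:20, 16:00–17:00.
Hiro free within 10:00–17:00: 10:00–14:00, 16:30–17:00.
Sven ∩ Anders: 12:30–12:40, 14:30–14:40, 15:30–15:40, 15:50–17:00.
Sven ∩ Anders ∩ Ulrich: 16:00–17:00.
Sven ∩ Anders ∩ Ulrich ∩ Hiro: 16:30–17:00.
Windows ≥ 20 min: 16:30–17:00.
Earliest such window starts at 16:30.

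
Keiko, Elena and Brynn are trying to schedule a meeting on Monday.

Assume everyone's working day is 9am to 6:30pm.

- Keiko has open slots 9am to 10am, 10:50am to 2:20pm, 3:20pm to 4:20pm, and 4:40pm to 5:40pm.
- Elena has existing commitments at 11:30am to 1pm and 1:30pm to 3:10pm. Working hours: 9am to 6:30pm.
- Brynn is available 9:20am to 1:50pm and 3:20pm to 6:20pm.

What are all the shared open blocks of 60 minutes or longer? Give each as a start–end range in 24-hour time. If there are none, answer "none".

Elena free within 09:00–18:30: 09:00–11:30, 13:00–13:30, 15:10–18:30.
Keiko ∩ Elena: 09:00–10:00, 10:50–11:30, 13:00–13:30, 15:20–16:20, 16:40–17:40.
Keiko ∩ Elena ∩ Brynn: 09:20–10:00, 10:50–11:30, 13:00–13:30, 15:20–16:20, 16:40–17:40.
Windows ≥ 60 min: 15:20–16:20, 16:40–17:40.

15:20–16:20, 16:40–17:40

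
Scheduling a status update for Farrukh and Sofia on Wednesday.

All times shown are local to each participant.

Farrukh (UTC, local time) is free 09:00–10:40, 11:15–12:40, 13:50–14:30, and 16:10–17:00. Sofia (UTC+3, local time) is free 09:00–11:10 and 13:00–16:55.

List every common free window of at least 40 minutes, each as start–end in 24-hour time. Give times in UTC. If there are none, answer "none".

10:00–10:40, 11:15–12:40

Farrukh → UTC: 09:00–10:40, 11:15–12:40, 13:50–14:30, 16:10–17:00.
Sofia → UTC: 06:00–08:10, 10:00–13:55.
Farrukh ∩ Sofia: 10:00–10:40, 11:15–12:40, 13:50–13:55.
Windows ≥ 40 min: 10:00–10:40, 11:15–12:40.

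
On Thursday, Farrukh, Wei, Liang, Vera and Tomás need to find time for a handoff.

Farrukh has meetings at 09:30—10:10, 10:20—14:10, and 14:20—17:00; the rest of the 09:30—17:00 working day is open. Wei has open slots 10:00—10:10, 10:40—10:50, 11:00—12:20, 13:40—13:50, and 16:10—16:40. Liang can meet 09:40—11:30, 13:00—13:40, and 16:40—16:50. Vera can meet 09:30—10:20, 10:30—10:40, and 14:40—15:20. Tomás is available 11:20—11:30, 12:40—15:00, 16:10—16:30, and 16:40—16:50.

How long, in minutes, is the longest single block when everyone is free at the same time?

0 minutes

Farrukh free within 09:30–17:00: 10:10–10:20, 14:10–14:20.
Farrukh ∩ Wei: (none).
Farrukh ∩ Wei ∩ Liang: (none).
Farrukh ∩ Wei ∩ Liang ∩ Vera: (none).
Farrukh ∩ Wei ∩ Liang ∩ Vera ∩ Tomás: (none).
No common window.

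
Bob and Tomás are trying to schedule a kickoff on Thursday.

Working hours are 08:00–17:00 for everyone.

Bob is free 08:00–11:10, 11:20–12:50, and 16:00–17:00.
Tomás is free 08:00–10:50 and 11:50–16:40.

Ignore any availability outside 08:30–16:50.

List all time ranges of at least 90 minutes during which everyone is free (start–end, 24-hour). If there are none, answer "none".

Bob ∩ Tomás: 08:00–10:50, 11:50–12:50, 16:00–16:40.
Restricted to 08:30–16:50: 08:30–10:50, 11:50–12:50, 16:00–16:40.
Windows ≥ 90 min: 08:30–10:50.

08:30–10:50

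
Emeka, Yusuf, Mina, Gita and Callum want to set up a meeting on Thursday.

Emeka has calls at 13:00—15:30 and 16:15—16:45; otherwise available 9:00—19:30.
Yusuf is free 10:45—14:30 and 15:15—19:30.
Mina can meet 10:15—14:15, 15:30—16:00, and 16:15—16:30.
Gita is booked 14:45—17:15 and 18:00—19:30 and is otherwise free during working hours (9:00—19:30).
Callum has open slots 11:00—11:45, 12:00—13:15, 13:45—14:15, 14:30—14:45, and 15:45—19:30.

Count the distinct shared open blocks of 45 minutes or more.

2

Emeka free within 09:00–19:30: 09:00–13:00, 15:30–16:15, 16:45–19:30.
Gita free within 09:00–19:30: 09:00–14:45, 17:15–18:00.
Emeka ∩ Yusuf: 10:45–13:00, 15:30–16:15, 16:45–19:30.
Emeka ∩ Yusuf ∩ Mina: 10:45–13:00, 15:30–16:00.
Emeka ∩ Yusuf ∩ Mina ∩ Gita: 10:45–13:00.
Emeka ∩ Yusuf ∩ Mina ∩ Gita ∩ Callum: 11:00–11:45, 12:00–13:00.
Windows ≥ 45 min: 11:00–11:45, 12:00–13:00.
That's 2 windows.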